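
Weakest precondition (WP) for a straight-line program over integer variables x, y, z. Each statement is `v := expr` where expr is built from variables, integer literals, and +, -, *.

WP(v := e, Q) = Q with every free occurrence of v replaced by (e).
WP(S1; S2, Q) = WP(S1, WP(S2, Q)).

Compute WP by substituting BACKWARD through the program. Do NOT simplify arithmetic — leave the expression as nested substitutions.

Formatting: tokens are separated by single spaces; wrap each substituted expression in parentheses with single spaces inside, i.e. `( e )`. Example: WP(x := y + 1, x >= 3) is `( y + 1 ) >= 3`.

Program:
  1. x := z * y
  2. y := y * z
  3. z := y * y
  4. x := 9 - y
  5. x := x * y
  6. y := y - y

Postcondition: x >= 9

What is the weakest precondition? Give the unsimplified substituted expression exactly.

Answer: ( ( 9 - ( y * z ) ) * ( y * z ) ) >= 9

Derivation:
post: x >= 9
stmt 6: y := y - y  -- replace 0 occurrence(s) of y with (y - y)
  => x >= 9
stmt 5: x := x * y  -- replace 1 occurrence(s) of x with (x * y)
  => ( x * y ) >= 9
stmt 4: x := 9 - y  -- replace 1 occurrence(s) of x with (9 - y)
  => ( ( 9 - y ) * y ) >= 9
stmt 3: z := y * y  -- replace 0 occurrence(s) of z with (y * y)
  => ( ( 9 - y ) * y ) >= 9
stmt 2: y := y * z  -- replace 2 occurrence(s) of y with (y * z)
  => ( ( 9 - ( y * z ) ) * ( y * z ) ) >= 9
stmt 1: x := z * y  -- replace 0 occurrence(s) of x with (z * y)
  => ( ( 9 - ( y * z ) ) * ( y * z ) ) >= 9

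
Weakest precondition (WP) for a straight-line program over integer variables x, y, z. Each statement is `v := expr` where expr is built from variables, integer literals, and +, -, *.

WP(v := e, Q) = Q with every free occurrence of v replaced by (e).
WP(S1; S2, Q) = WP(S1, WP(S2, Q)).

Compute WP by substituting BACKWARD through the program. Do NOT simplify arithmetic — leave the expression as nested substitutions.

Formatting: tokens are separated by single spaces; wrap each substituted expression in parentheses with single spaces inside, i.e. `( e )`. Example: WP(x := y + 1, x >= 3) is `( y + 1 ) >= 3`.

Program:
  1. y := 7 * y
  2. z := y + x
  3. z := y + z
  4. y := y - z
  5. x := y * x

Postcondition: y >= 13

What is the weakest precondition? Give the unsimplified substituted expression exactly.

post: y >= 13
stmt 5: x := y * x  -- replace 0 occurrence(s) of x with (y * x)
  => y >= 13
stmt 4: y := y - z  -- replace 1 occurrence(s) of y with (y - z)
  => ( y - z ) >= 13
stmt 3: z := y + z  -- replace 1 occurrence(s) of z with (y + z)
  => ( y - ( y + z ) ) >= 13
stmt 2: z := y + x  -- replace 1 occurrence(s) of z with (y + x)
  => ( y - ( y + ( y + x ) ) ) >= 13
stmt 1: y := 7 * y  -- replace 3 occurrence(s) of y with (7 * y)
  => ( ( 7 * y ) - ( ( 7 * y ) + ( ( 7 * y ) + x ) ) ) >= 13

Answer: ( ( 7 * y ) - ( ( 7 * y ) + ( ( 7 * y ) + x ) ) ) >= 13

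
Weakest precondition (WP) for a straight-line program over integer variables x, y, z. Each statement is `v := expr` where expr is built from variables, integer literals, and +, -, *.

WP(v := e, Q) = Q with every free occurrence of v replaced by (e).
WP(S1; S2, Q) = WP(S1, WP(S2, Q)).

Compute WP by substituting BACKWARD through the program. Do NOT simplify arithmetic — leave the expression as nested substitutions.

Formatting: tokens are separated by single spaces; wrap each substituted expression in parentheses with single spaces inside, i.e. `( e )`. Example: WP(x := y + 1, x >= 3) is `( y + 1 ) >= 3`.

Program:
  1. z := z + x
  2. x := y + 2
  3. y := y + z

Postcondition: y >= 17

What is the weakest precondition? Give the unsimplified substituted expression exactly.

Answer: ( y + ( z + x ) ) >= 17

Derivation:
post: y >= 17
stmt 3: y := y + z  -- replace 1 occurrence(s) of y with (y + z)
  => ( y + z ) >= 17
stmt 2: x := y + 2  -- replace 0 occurrence(s) of x with (y + 2)
  => ( y + z ) >= 17
stmt 1: z := z + x  -- replace 1 occurrence(s) of z with (z + x)
  => ( y + ( z + x ) ) >= 17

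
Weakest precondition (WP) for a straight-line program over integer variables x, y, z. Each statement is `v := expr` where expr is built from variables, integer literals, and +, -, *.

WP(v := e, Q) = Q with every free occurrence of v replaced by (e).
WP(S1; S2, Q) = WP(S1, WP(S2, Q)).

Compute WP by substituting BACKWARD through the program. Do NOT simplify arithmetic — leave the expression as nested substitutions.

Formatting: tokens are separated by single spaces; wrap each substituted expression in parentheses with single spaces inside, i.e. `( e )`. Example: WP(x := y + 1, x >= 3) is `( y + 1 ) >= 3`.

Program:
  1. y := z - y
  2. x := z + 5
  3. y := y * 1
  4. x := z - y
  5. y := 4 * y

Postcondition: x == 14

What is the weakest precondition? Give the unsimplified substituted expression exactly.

Answer: ( z - ( ( z - y ) * 1 ) ) == 14

Derivation:
post: x == 14
stmt 5: y := 4 * y  -- replace 0 occurrence(s) of y with (4 * y)
  => x == 14
stmt 4: x := z - y  -- replace 1 occurrence(s) of x with (z - y)
  => ( z - y ) == 14
stmt 3: y := y * 1  -- replace 1 occurrence(s) of y with (y * 1)
  => ( z - ( y * 1 ) ) == 14
stmt 2: x := z + 5  -- replace 0 occurrence(s) of x with (z + 5)
  => ( z - ( y * 1 ) ) == 14
stmt 1: y := z - y  -- replace 1 occurrence(s) of y with (z - y)
  => ( z - ( ( z - y ) * 1 ) ) == 14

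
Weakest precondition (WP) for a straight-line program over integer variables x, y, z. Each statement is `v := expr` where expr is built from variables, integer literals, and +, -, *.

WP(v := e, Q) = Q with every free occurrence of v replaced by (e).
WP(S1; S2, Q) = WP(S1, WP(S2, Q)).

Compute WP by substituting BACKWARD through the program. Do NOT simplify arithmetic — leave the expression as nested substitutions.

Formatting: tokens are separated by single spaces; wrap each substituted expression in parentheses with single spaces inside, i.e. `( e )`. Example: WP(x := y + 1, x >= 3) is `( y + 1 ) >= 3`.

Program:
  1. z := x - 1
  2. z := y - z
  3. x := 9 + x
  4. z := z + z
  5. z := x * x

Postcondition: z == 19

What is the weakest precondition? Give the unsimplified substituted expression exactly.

post: z == 19
stmt 5: z := x * x  -- replace 1 occurrence(s) of z with (x * x)
  => ( x * x ) == 19
stmt 4: z := z + z  -- replace 0 occurrence(s) of z with (z + z)
  => ( x * x ) == 19
stmt 3: x := 9 + x  -- replace 2 occurrence(s) of x with (9 + x)
  => ( ( 9 + x ) * ( 9 + x ) ) == 19
stmt 2: z := y - z  -- replace 0 occurrence(s) of z with (y - z)
  => ( ( 9 + x ) * ( 9 + x ) ) == 19
stmt 1: z := x - 1  -- replace 0 occurrence(s) of z with (x - 1)
  => ( ( 9 + x ) * ( 9 + x ) ) == 19

Answer: ( ( 9 + x ) * ( 9 + x ) ) == 19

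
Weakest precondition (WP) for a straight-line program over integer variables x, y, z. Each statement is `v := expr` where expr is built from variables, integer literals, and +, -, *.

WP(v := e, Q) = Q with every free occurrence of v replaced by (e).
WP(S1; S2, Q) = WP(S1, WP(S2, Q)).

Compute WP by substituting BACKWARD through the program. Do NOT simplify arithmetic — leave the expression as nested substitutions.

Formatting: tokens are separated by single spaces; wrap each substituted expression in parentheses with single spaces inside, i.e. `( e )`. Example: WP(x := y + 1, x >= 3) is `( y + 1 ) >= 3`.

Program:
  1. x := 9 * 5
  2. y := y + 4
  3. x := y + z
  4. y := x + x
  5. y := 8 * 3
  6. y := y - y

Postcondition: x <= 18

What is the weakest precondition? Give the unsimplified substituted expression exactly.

post: x <= 18
stmt 6: y := y - y  -- replace 0 occurrence(s) of y with (y - y)
  => x <= 18
stmt 5: y := 8 * 3  -- replace 0 occurrence(s) of y with (8 * 3)
  => x <= 18
stmt 4: y := x + x  -- replace 0 occurrence(s) of y with (x + x)
  => x <= 18
stmt 3: x := y + z  -- replace 1 occurrence(s) of x with (y + z)
  => ( y + z ) <= 18
stmt 2: y := y + 4  -- replace 1 occurrence(s) of y with (y + 4)
  => ( ( y + 4 ) + z ) <= 18
stmt 1: x := 9 * 5  -- replace 0 occurrence(s) of x with (9 * 5)
  => ( ( y + 4 ) + z ) <= 18

Answer: ( ( y + 4 ) + z ) <= 18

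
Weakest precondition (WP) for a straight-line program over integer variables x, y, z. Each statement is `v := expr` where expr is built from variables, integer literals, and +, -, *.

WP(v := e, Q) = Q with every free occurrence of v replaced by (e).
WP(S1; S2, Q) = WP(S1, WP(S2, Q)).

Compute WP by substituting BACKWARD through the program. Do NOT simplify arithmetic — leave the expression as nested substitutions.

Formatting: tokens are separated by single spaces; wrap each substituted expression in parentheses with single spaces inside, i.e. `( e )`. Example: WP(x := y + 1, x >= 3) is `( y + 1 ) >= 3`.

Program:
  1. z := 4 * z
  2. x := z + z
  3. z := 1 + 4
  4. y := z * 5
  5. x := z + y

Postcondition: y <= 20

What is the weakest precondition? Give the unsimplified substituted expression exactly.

Answer: ( ( 1 + 4 ) * 5 ) <= 20

Derivation:
post: y <= 20
stmt 5: x := z + y  -- replace 0 occurrence(s) of x with (z + y)
  => y <= 20
stmt 4: y := z * 5  -- replace 1 occurrence(s) of y with (z * 5)
  => ( z * 5 ) <= 20
stmt 3: z := 1 + 4  -- replace 1 occurrence(s) of z with (1 + 4)
  => ( ( 1 + 4 ) * 5 ) <= 20
stmt 2: x := z + z  -- replace 0 occurrence(s) of x with (z + z)
  => ( ( 1 + 4 ) * 5 ) <= 20
stmt 1: z := 4 * z  -- replace 0 occurrence(s) of z with (4 * z)
  => ( ( 1 + 4 ) * 5 ) <= 20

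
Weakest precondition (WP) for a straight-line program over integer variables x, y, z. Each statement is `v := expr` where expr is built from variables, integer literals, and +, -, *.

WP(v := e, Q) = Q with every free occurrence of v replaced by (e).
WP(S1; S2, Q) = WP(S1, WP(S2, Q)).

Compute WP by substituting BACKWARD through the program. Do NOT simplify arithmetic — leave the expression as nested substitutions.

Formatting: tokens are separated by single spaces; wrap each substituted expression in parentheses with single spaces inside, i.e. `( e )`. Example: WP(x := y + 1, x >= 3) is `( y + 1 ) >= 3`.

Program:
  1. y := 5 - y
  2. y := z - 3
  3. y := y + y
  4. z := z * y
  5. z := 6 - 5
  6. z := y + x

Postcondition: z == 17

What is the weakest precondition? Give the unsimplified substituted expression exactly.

post: z == 17
stmt 6: z := y + x  -- replace 1 occurrence(s) of z with (y + x)
  => ( y + x ) == 17
stmt 5: z := 6 - 5  -- replace 0 occurrence(s) of z with (6 - 5)
  => ( y + x ) == 17
stmt 4: z := z * y  -- replace 0 occurrence(s) of z with (z * y)
  => ( y + x ) == 17
stmt 3: y := y + y  -- replace 1 occurrence(s) of y with (y + y)
  => ( ( y + y ) + x ) == 17
stmt 2: y := z - 3  -- replace 2 occurrence(s) of y with (z - 3)
  => ( ( ( z - 3 ) + ( z - 3 ) ) + x ) == 17
stmt 1: y := 5 - y  -- replace 0 occurrence(s) of y with (5 - y)
  => ( ( ( z - 3 ) + ( z - 3 ) ) + x ) == 17

Answer: ( ( ( z - 3 ) + ( z - 3 ) ) + x ) == 17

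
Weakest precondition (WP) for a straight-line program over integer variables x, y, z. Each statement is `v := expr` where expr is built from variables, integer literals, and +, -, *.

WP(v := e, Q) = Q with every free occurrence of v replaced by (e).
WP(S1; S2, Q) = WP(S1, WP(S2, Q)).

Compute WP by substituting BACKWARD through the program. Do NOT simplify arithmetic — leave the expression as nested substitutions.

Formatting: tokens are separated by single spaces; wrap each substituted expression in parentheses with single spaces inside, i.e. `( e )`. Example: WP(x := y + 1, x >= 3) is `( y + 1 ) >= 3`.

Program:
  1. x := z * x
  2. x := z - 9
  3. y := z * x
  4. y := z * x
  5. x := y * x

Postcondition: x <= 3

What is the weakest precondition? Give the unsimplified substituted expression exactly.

Answer: ( ( z * ( z - 9 ) ) * ( z - 9 ) ) <= 3

Derivation:
post: x <= 3
stmt 5: x := y * x  -- replace 1 occurrence(s) of x with (y * x)
  => ( y * x ) <= 3
stmt 4: y := z * x  -- replace 1 occurrence(s) of y with (z * x)
  => ( ( z * x ) * x ) <= 3
stmt 3: y := z * x  -- replace 0 occurrence(s) of y with (z * x)
  => ( ( z * x ) * x ) <= 3
stmt 2: x := z - 9  -- replace 2 occurrence(s) of x with (z - 9)
  => ( ( z * ( z - 9 ) ) * ( z - 9 ) ) <= 3
stmt 1: x := z * x  -- replace 0 occurrence(s) of x with (z * x)
  => ( ( z * ( z - 9 ) ) * ( z - 9 ) ) <= 3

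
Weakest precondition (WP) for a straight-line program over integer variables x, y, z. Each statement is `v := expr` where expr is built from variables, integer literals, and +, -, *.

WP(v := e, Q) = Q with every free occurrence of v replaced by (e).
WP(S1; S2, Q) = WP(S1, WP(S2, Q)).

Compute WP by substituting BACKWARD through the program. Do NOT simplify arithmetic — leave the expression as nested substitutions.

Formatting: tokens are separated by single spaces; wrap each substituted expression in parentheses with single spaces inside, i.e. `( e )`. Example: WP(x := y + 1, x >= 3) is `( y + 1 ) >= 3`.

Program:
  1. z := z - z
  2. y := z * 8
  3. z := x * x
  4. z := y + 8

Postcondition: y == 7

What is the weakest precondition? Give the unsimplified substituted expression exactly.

post: y == 7
stmt 4: z := y + 8  -- replace 0 occurrence(s) of z with (y + 8)
  => y == 7
stmt 3: z := x * x  -- replace 0 occurrence(s) of z with (x * x)
  => y == 7
stmt 2: y := z * 8  -- replace 1 occurrence(s) of y with (z * 8)
  => ( z * 8 ) == 7
stmt 1: z := z - z  -- replace 1 occurrence(s) of z with (z - z)
  => ( ( z - z ) * 8 ) == 7

Answer: ( ( z - z ) * 8 ) == 7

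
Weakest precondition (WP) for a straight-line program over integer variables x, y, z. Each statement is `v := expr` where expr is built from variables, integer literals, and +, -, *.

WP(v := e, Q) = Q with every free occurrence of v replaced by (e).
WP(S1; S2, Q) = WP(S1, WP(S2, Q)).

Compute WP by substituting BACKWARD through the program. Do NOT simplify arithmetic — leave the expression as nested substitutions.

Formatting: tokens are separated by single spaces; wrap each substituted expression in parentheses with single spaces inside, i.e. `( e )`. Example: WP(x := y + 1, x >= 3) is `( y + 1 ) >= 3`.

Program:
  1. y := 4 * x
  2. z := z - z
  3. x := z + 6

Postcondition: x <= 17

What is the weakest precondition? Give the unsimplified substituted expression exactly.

post: x <= 17
stmt 3: x := z + 6  -- replace 1 occurrence(s) of x with (z + 6)
  => ( z + 6 ) <= 17
stmt 2: z := z - z  -- replace 1 occurrence(s) of z with (z - z)
  => ( ( z - z ) + 6 ) <= 17
stmt 1: y := 4 * x  -- replace 0 occurrence(s) of y with (4 * x)
  => ( ( z - z ) + 6 ) <= 17

Answer: ( ( z - z ) + 6 ) <= 17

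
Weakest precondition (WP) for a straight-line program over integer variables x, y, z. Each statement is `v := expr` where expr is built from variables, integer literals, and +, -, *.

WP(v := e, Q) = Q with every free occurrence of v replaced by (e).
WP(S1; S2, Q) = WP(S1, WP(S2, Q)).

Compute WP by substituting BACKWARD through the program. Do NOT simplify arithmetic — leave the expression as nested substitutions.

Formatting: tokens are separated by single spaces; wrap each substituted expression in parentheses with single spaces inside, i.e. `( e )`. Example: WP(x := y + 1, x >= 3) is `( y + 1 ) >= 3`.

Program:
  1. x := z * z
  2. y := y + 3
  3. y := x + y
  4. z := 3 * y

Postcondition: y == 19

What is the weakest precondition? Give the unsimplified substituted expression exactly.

Answer: ( ( z * z ) + ( y + 3 ) ) == 19

Derivation:
post: y == 19
stmt 4: z := 3 * y  -- replace 0 occurrence(s) of z with (3 * y)
  => y == 19
stmt 3: y := x + y  -- replace 1 occurrence(s) of y with (x + y)
  => ( x + y ) == 19
stmt 2: y := y + 3  -- replace 1 occurrence(s) of y with (y + 3)
  => ( x + ( y + 3 ) ) == 19
stmt 1: x := z * z  -- replace 1 occurrence(s) of x with (z * z)
  => ( ( z * z ) + ( y + 3 ) ) == 19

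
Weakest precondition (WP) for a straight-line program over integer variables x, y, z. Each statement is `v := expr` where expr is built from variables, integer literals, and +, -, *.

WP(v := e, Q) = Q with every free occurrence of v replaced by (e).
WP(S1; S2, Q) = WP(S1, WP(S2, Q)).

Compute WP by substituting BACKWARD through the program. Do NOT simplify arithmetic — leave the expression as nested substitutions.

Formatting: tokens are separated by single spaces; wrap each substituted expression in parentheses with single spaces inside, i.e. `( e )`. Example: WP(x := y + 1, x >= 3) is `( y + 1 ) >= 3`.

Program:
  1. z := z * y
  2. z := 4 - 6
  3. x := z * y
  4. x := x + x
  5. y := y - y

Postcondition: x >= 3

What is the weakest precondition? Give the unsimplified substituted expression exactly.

post: x >= 3
stmt 5: y := y - y  -- replace 0 occurrence(s) of y with (y - y)
  => x >= 3
stmt 4: x := x + x  -- replace 1 occurrence(s) of x with (x + x)
  => ( x + x ) >= 3
stmt 3: x := z * y  -- replace 2 occurrence(s) of x with (z * y)
  => ( ( z * y ) + ( z * y ) ) >= 3
stmt 2: z := 4 - 6  -- replace 2 occurrence(s) of z with (4 - 6)
  => ( ( ( 4 - 6 ) * y ) + ( ( 4 - 6 ) * y ) ) >= 3
stmt 1: z := z * y  -- replace 0 occurrence(s) of z with (z * y)
  => ( ( ( 4 - 6 ) * y ) + ( ( 4 - 6 ) * y ) ) >= 3

Answer: ( ( ( 4 - 6 ) * y ) + ( ( 4 - 6 ) * y ) ) >= 3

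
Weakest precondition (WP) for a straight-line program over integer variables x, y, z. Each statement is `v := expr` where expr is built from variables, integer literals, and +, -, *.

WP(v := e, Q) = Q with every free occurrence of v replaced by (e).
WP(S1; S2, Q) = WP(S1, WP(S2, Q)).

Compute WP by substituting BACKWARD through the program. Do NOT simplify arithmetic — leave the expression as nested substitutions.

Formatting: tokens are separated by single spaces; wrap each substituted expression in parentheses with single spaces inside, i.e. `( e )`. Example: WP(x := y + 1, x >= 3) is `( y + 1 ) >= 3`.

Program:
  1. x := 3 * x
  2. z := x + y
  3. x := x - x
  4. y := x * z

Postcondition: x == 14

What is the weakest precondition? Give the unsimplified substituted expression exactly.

post: x == 14
stmt 4: y := x * z  -- replace 0 occurrence(s) of y with (x * z)
  => x == 14
stmt 3: x := x - x  -- replace 1 occurrence(s) of x with (x - x)
  => ( x - x ) == 14
stmt 2: z := x + y  -- replace 0 occurrence(s) of z with (x + y)
  => ( x - x ) == 14
stmt 1: x := 3 * x  -- replace 2 occurrence(s) of x with (3 * x)
  => ( ( 3 * x ) - ( 3 * x ) ) == 14

Answer: ( ( 3 * x ) - ( 3 * x ) ) == 14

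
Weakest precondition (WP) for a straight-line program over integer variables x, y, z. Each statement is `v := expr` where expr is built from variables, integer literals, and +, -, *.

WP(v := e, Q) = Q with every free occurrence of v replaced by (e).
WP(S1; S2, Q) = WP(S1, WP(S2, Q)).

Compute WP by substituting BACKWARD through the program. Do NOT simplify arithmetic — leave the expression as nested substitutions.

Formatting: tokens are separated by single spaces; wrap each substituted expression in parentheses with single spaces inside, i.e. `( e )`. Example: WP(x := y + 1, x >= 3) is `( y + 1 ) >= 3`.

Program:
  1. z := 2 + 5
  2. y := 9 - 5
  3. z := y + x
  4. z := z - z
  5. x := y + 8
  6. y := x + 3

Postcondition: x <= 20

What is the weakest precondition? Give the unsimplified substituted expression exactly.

post: x <= 20
stmt 6: y := x + 3  -- replace 0 occurrence(s) of y with (x + 3)
  => x <= 20
stmt 5: x := y + 8  -- replace 1 occurrence(s) of x with (y + 8)
  => ( y + 8 ) <= 20
stmt 4: z := z - z  -- replace 0 occurrence(s) of z with (z - z)
  => ( y + 8 ) <= 20
stmt 3: z := y + x  -- replace 0 occurrence(s) of z with (y + x)
  => ( y + 8 ) <= 20
stmt 2: y := 9 - 5  -- replace 1 occurrence(s) of y with (9 - 5)
  => ( ( 9 - 5 ) + 8 ) <= 20
stmt 1: z := 2 + 5  -- replace 0 occurrence(s) of z with (2 + 5)
  => ( ( 9 - 5 ) + 8 ) <= 20

Answer: ( ( 9 - 5 ) + 8 ) <= 20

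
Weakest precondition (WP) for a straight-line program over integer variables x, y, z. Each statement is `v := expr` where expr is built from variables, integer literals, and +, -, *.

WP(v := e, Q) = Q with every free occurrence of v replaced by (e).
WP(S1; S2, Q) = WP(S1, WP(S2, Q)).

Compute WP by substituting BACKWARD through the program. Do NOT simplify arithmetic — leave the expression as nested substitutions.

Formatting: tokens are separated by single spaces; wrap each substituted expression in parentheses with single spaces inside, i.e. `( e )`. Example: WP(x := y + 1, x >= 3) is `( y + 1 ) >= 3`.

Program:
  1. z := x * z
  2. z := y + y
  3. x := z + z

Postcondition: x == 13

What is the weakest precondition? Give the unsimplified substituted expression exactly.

Answer: ( ( y + y ) + ( y + y ) ) == 13

Derivation:
post: x == 13
stmt 3: x := z + z  -- replace 1 occurrence(s) of x with (z + z)
  => ( z + z ) == 13
stmt 2: z := y + y  -- replace 2 occurrence(s) of z with (y + y)
  => ( ( y + y ) + ( y + y ) ) == 13
stmt 1: z := x * z  -- replace 0 occurrence(s) of z with (x * z)
  => ( ( y + y ) + ( y + y ) ) == 13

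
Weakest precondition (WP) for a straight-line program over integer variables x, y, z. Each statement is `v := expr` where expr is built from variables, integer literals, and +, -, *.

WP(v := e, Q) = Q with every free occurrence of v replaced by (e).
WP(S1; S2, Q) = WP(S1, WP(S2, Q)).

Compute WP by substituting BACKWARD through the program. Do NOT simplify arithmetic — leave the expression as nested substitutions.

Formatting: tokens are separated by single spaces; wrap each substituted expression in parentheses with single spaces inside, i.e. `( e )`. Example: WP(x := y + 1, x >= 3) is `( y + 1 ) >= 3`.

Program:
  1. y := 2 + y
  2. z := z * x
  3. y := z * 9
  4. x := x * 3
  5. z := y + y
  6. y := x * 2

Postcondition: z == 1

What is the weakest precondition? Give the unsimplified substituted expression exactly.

post: z == 1
stmt 6: y := x * 2  -- replace 0 occurrence(s) of y with (x * 2)
  => z == 1
stmt 5: z := y + y  -- replace 1 occurrence(s) of z with (y + y)
  => ( y + y ) == 1
stmt 4: x := x * 3  -- replace 0 occurrence(s) of x with (x * 3)
  => ( y + y ) == 1
stmt 3: y := z * 9  -- replace 2 occurrence(s) of y with (z * 9)
  => ( ( z * 9 ) + ( z * 9 ) ) == 1
stmt 2: z := z * x  -- replace 2 occurrence(s) of z with (z * x)
  => ( ( ( z * x ) * 9 ) + ( ( z * x ) * 9 ) ) == 1
stmt 1: y := 2 + y  -- replace 0 occurrence(s) of y with (2 + y)
  => ( ( ( z * x ) * 9 ) + ( ( z * x ) * 9 ) ) == 1

Answer: ( ( ( z * x ) * 9 ) + ( ( z * x ) * 9 ) ) == 1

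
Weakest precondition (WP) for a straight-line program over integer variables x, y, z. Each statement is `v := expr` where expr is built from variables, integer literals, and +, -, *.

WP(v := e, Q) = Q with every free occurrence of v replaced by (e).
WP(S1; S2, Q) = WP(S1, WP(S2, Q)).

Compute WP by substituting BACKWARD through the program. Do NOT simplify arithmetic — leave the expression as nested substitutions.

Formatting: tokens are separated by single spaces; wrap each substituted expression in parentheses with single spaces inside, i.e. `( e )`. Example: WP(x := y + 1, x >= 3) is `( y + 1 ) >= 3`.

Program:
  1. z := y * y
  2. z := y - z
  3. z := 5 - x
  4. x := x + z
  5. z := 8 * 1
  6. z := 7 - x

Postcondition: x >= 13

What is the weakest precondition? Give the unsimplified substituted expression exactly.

post: x >= 13
stmt 6: z := 7 - x  -- replace 0 occurrence(s) of z with (7 - x)
  => x >= 13
stmt 5: z := 8 * 1  -- replace 0 occurrence(s) of z with (8 * 1)
  => x >= 13
stmt 4: x := x + z  -- replace 1 occurrence(s) of x with (x + z)
  => ( x + z ) >= 13
stmt 3: z := 5 - x  -- replace 1 occurrence(s) of z with (5 - x)
  => ( x + ( 5 - x ) ) >= 13
stmt 2: z := y - z  -- replace 0 occurrence(s) of z with (y - z)
  => ( x + ( 5 - x ) ) >= 13
stmt 1: z := y * y  -- replace 0 occurrence(s) of z with (y * y)
  => ( x + ( 5 - x ) ) >= 13

Answer: ( x + ( 5 - x ) ) >= 13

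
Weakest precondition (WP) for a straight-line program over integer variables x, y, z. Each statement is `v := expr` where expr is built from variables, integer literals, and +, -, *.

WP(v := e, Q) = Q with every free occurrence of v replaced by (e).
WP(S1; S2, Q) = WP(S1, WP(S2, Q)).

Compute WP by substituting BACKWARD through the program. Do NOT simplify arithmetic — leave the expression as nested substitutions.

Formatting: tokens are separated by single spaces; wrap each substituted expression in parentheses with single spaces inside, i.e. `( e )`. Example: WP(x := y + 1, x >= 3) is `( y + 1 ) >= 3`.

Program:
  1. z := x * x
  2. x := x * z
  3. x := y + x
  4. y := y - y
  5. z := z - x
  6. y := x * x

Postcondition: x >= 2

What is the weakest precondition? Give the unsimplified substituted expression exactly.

Answer: ( y + ( x * ( x * x ) ) ) >= 2

Derivation:
post: x >= 2
stmt 6: y := x * x  -- replace 0 occurrence(s) of y with (x * x)
  => x >= 2
stmt 5: z := z - x  -- replace 0 occurrence(s) of z with (z - x)
  => x >= 2
stmt 4: y := y - y  -- replace 0 occurrence(s) of y with (y - y)
  => x >= 2
stmt 3: x := y + x  -- replace 1 occurrence(s) of x with (y + x)
  => ( y + x ) >= 2
stmt 2: x := x * z  -- replace 1 occurrence(s) of x with (x * z)
  => ( y + ( x * z ) ) >= 2
stmt 1: z := x * x  -- replace 1 occurrence(s) of z with (x * x)
  => ( y + ( x * ( x * x ) ) ) >= 2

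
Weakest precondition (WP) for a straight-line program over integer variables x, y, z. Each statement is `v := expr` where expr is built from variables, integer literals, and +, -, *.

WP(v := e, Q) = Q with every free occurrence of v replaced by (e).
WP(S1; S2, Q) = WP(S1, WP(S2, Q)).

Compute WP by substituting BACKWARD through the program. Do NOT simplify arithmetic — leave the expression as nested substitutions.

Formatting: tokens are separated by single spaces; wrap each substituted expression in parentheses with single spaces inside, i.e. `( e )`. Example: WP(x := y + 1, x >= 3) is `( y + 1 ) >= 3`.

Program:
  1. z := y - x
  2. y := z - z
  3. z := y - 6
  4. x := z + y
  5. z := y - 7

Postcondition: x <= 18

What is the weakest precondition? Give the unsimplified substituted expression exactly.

post: x <= 18
stmt 5: z := y - 7  -- replace 0 occurrence(s) of z with (y - 7)
  => x <= 18
stmt 4: x := z + y  -- replace 1 occurrence(s) of x with (z + y)
  => ( z + y ) <= 18
stmt 3: z := y - 6  -- replace 1 occurrence(s) of z with (y - 6)
  => ( ( y - 6 ) + y ) <= 18
stmt 2: y := z - z  -- replace 2 occurrence(s) of y with (z - z)
  => ( ( ( z - z ) - 6 ) + ( z - z ) ) <= 18
stmt 1: z := y - x  -- replace 4 occurrence(s) of z with (y - x)
  => ( ( ( ( y - x ) - ( y - x ) ) - 6 ) + ( ( y - x ) - ( y - x ) ) ) <= 18

Answer: ( ( ( ( y - x ) - ( y - x ) ) - 6 ) + ( ( y - x ) - ( y - x ) ) ) <= 18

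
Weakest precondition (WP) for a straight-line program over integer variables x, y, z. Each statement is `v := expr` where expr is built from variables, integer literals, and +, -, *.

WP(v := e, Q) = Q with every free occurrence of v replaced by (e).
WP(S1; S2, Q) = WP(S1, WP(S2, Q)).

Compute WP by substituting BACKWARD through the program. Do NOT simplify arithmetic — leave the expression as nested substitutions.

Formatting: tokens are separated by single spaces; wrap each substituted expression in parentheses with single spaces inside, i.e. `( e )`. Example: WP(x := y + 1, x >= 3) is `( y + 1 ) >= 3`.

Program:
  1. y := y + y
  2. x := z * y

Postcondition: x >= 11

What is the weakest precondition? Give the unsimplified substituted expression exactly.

post: x >= 11
stmt 2: x := z * y  -- replace 1 occurrence(s) of x with (z * y)
  => ( z * y ) >= 11
stmt 1: y := y + y  -- replace 1 occurrence(s) of y with (y + y)
  => ( z * ( y + y ) ) >= 11

Answer: ( z * ( y + y ) ) >= 11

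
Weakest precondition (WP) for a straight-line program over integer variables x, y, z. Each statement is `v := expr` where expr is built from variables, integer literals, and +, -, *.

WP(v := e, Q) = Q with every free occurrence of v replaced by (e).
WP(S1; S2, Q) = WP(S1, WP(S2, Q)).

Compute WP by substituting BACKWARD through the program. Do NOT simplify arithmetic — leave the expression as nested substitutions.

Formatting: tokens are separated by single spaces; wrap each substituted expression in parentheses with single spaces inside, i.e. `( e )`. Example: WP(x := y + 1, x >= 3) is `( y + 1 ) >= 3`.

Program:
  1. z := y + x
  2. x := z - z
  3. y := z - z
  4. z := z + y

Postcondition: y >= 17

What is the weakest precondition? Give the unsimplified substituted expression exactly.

post: y >= 17
stmt 4: z := z + y  -- replace 0 occurrence(s) of z with (z + y)
  => y >= 17
stmt 3: y := z - z  -- replace 1 occurrence(s) of y with (z - z)
  => ( z - z ) >= 17
stmt 2: x := z - z  -- replace 0 occurrence(s) of x with (z - z)
  => ( z - z ) >= 17
stmt 1: z := y + x  -- replace 2 occurrence(s) of z with (y + x)
  => ( ( y + x ) - ( y + x ) ) >= 17

Answer: ( ( y + x ) - ( y + x ) ) >= 17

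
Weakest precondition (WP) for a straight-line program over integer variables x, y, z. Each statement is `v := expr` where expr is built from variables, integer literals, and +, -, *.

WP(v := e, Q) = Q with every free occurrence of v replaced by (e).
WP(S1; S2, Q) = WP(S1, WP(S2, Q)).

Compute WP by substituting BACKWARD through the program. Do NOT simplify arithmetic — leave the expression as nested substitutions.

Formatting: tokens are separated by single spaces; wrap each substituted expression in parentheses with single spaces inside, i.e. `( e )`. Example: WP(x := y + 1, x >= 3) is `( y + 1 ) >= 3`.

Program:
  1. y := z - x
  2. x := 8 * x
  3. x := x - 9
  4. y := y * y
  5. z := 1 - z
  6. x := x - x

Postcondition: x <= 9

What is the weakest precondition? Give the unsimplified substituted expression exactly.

Answer: ( ( ( 8 * x ) - 9 ) - ( ( 8 * x ) - 9 ) ) <= 9

Derivation:
post: x <= 9
stmt 6: x := x - x  -- replace 1 occurrence(s) of x with (x - x)
  => ( x - x ) <= 9
stmt 5: z := 1 - z  -- replace 0 occurrence(s) of z with (1 - z)
  => ( x - x ) <= 9
stmt 4: y := y * y  -- replace 0 occurrence(s) of y with (y * y)
  => ( x - x ) <= 9
stmt 3: x := x - 9  -- replace 2 occurrence(s) of x with (x - 9)
  => ( ( x - 9 ) - ( x - 9 ) ) <= 9
stmt 2: x := 8 * x  -- replace 2 occurrence(s) of x with (8 * x)
  => ( ( ( 8 * x ) - 9 ) - ( ( 8 * x ) - 9 ) ) <= 9
stmt 1: y := z - x  -- replace 0 occurrence(s) of y with (z - x)
  => ( ( ( 8 * x ) - 9 ) - ( ( 8 * x ) - 9 ) ) <= 9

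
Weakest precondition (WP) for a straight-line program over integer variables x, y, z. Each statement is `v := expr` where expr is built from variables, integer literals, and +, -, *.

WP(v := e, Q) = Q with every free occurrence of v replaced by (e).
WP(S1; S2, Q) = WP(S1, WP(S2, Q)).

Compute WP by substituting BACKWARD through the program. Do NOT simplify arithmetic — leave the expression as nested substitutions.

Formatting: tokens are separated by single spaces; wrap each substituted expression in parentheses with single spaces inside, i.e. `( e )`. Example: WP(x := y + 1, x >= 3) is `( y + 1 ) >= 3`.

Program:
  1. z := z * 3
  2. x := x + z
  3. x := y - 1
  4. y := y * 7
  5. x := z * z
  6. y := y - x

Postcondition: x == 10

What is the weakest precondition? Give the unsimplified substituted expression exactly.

Answer: ( ( z * 3 ) * ( z * 3 ) ) == 10

Derivation:
post: x == 10
stmt 6: y := y - x  -- replace 0 occurrence(s) of y with (y - x)
  => x == 10
stmt 5: x := z * z  -- replace 1 occurrence(s) of x with (z * z)
  => ( z * z ) == 10
stmt 4: y := y * 7  -- replace 0 occurrence(s) of y with (y * 7)
  => ( z * z ) == 10
stmt 3: x := y - 1  -- replace 0 occurrence(s) of x with (y - 1)
  => ( z * z ) == 10
stmt 2: x := x + z  -- replace 0 occurrence(s) of x with (x + z)
  => ( z * z ) == 10
stmt 1: z := z * 3  -- replace 2 occurrence(s) of z with (z * 3)
  => ( ( z * 3 ) * ( z * 3 ) ) == 10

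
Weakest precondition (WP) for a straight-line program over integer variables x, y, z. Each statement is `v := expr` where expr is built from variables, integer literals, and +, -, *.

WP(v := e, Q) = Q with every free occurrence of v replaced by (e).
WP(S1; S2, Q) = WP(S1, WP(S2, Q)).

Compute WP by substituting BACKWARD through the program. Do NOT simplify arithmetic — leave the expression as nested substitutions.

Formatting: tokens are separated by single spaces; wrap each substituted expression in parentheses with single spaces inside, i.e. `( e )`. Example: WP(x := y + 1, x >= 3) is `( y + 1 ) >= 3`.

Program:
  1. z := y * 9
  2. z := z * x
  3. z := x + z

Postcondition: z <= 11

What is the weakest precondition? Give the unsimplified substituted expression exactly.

post: z <= 11
stmt 3: z := x + z  -- replace 1 occurrence(s) of z with (x + z)
  => ( x + z ) <= 11
stmt 2: z := z * x  -- replace 1 occurrence(s) of z with (z * x)
  => ( x + ( z * x ) ) <= 11
stmt 1: z := y * 9  -- replace 1 occurrence(s) of z with (y * 9)
  => ( x + ( ( y * 9 ) * x ) ) <= 11

Answer: ( x + ( ( y * 9 ) * x ) ) <= 11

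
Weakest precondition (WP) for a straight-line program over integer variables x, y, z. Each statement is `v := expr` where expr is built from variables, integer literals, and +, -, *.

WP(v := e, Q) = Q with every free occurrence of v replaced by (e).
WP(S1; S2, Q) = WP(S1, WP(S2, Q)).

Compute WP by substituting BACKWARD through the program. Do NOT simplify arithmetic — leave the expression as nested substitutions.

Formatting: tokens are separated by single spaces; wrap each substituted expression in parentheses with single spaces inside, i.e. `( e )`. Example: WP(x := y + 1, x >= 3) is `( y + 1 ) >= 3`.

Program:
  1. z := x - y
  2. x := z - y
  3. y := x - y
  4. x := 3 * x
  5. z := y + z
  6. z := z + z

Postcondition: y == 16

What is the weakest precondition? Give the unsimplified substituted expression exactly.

Answer: ( ( ( x - y ) - y ) - y ) == 16

Derivation:
post: y == 16
stmt 6: z := z + z  -- replace 0 occurrence(s) of z with (z + z)
  => y == 16
stmt 5: z := y + z  -- replace 0 occurrence(s) of z with (y + z)
  => y == 16
stmt 4: x := 3 * x  -- replace 0 occurrence(s) of x with (3 * x)
  => y == 16
stmt 3: y := x - y  -- replace 1 occurrence(s) of y with (x - y)
  => ( x - y ) == 16
stmt 2: x := z - y  -- replace 1 occurrence(s) of x with (z - y)
  => ( ( z - y ) - y ) == 16
stmt 1: z := x - y  -- replace 1 occurrence(s) of z with (x - y)
  => ( ( ( x - y ) - y ) - y ) == 16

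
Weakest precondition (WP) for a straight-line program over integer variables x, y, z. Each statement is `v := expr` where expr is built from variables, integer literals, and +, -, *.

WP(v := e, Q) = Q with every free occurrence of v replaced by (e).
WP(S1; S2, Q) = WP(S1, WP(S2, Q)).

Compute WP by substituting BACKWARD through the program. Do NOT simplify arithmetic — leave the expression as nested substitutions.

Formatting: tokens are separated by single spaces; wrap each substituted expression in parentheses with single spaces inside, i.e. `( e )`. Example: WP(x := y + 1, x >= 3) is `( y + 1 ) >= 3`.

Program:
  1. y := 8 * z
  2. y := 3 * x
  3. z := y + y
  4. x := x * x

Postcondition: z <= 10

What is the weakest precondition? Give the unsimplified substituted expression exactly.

post: z <= 10
stmt 4: x := x * x  -- replace 0 occurrence(s) of x with (x * x)
  => z <= 10
stmt 3: z := y + y  -- replace 1 occurrence(s) of z with (y + y)
  => ( y + y ) <= 10
stmt 2: y := 3 * x  -- replace 2 occurrence(s) of y with (3 * x)
  => ( ( 3 * x ) + ( 3 * x ) ) <= 10
stmt 1: y := 8 * z  -- replace 0 occurrence(s) of y with (8 * z)
  => ( ( 3 * x ) + ( 3 * x ) ) <= 10

Answer: ( ( 3 * x ) + ( 3 * x ) ) <= 10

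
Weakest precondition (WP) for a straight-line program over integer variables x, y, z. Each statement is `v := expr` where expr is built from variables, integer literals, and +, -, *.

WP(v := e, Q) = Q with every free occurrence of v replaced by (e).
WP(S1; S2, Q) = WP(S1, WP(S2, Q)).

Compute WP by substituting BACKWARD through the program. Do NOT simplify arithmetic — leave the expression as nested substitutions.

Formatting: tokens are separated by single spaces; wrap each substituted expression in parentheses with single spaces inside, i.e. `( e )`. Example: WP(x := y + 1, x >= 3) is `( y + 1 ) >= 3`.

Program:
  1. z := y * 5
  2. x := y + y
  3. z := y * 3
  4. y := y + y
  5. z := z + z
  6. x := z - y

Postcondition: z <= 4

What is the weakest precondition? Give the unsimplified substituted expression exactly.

Answer: ( ( y * 3 ) + ( y * 3 ) ) <= 4

Derivation:
post: z <= 4
stmt 6: x := z - y  -- replace 0 occurrence(s) of x with (z - y)
  => z <= 4
stmt 5: z := z + z  -- replace 1 occurrence(s) of z with (z + z)
  => ( z + z ) <= 4
stmt 4: y := y + y  -- replace 0 occurrence(s) of y with (y + y)
  => ( z + z ) <= 4
stmt 3: z := y * 3  -- replace 2 occurrence(s) of z with (y * 3)
  => ( ( y * 3 ) + ( y * 3 ) ) <= 4
stmt 2: x := y + y  -- replace 0 occurrence(s) of x with (y + y)
  => ( ( y * 3 ) + ( y * 3 ) ) <= 4
stmt 1: z := y * 5  -- replace 0 occurrence(s) of z with (y * 5)
  => ( ( y * 3 ) + ( y * 3 ) ) <= 4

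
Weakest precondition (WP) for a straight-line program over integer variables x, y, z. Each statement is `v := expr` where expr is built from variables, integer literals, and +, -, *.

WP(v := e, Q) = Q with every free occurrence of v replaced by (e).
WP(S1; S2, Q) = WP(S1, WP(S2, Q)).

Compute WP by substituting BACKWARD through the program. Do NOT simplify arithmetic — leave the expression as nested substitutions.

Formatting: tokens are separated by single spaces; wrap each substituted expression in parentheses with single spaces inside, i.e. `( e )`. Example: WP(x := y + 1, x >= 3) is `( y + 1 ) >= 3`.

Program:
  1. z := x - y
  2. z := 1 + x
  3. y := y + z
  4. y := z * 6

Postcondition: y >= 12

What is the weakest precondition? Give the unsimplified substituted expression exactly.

post: y >= 12
stmt 4: y := z * 6  -- replace 1 occurrence(s) of y with (z * 6)
  => ( z * 6 ) >= 12
stmt 3: y := y + z  -- replace 0 occurrence(s) of y with (y + z)
  => ( z * 6 ) >= 12
stmt 2: z := 1 + x  -- replace 1 occurrence(s) of z with (1 + x)
  => ( ( 1 + x ) * 6 ) >= 12
stmt 1: z := x - y  -- replace 0 occurrence(s) of z with (x - y)
  => ( ( 1 + x ) * 6 ) >= 12

Answer: ( ( 1 + x ) * 6 ) >= 12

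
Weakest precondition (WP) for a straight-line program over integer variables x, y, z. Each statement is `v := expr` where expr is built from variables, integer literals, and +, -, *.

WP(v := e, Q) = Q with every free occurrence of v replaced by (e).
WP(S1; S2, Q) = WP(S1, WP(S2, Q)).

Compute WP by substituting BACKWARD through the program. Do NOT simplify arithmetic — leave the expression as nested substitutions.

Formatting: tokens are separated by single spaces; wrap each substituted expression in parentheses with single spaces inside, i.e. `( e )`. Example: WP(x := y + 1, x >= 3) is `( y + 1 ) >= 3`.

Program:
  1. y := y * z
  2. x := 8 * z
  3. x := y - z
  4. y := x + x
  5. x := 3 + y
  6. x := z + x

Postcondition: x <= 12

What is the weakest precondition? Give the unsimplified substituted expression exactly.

post: x <= 12
stmt 6: x := z + x  -- replace 1 occurrence(s) of x with (z + x)
  => ( z + x ) <= 12
stmt 5: x := 3 + y  -- replace 1 occurrence(s) of x with (3 + y)
  => ( z + ( 3 + y ) ) <= 12
stmt 4: y := x + x  -- replace 1 occurrence(s) of y with (x + x)
  => ( z + ( 3 + ( x + x ) ) ) <= 12
stmt 3: x := y - z  -- replace 2 occurrence(s) of x with (y - z)
  => ( z + ( 3 + ( ( y - z ) + ( y - z ) ) ) ) <= 12
stmt 2: x := 8 * z  -- replace 0 occurrence(s) of x with (8 * z)
  => ( z + ( 3 + ( ( y - z ) + ( y - z ) ) ) ) <= 12
stmt 1: y := y * z  -- replace 2 occurrence(s) of y with (y * z)
  => ( z + ( 3 + ( ( ( y * z ) - z ) + ( ( y * z ) - z ) ) ) ) <= 12

Answer: ( z + ( 3 + ( ( ( y * z ) - z ) + ( ( y * z ) - z ) ) ) ) <= 12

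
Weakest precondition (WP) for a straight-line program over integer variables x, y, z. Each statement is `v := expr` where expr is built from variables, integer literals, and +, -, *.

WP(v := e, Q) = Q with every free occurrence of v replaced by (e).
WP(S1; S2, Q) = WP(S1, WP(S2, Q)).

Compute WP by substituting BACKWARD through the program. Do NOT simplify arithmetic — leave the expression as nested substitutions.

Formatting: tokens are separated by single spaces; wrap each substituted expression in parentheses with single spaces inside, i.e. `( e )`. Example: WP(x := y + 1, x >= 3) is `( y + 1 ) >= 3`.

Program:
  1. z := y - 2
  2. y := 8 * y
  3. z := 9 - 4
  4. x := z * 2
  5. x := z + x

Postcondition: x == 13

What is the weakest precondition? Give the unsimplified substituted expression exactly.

Answer: ( ( 9 - 4 ) + ( ( 9 - 4 ) * 2 ) ) == 13

Derivation:
post: x == 13
stmt 5: x := z + x  -- replace 1 occurrence(s) of x with (z + x)
  => ( z + x ) == 13
stmt 4: x := z * 2  -- replace 1 occurrence(s) of x with (z * 2)
  => ( z + ( z * 2 ) ) == 13
stmt 3: z := 9 - 4  -- replace 2 occurrence(s) of z with (9 - 4)
  => ( ( 9 - 4 ) + ( ( 9 - 4 ) * 2 ) ) == 13
stmt 2: y := 8 * y  -- replace 0 occurrence(s) of y with (8 * y)
  => ( ( 9 - 4 ) + ( ( 9 - 4 ) * 2 ) ) == 13
stmt 1: z := y - 2  -- replace 0 occurrence(s) of z with (y - 2)
  => ( ( 9 - 4 ) + ( ( 9 - 4 ) * 2 ) ) == 13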